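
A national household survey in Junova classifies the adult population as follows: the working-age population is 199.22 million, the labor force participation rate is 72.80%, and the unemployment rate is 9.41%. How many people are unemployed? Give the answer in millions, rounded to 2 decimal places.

About 13.65 million are unemployed.

Labor force = 0.7280 × 199.22 = 145.03 million.
Unemployed = 0.0941 × 145.03 ≈ 13.65 million.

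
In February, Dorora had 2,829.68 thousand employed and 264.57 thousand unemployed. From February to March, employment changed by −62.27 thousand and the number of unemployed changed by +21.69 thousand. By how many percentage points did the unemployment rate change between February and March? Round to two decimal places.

The unemployment rate changed by +0.82 percentage points.

February: labor force = 2,829.68 + 264.57 = 3,094.25; u = 264.57/3,094.25 = 8.55%.
March: labor force = 2,767.41 + 286.26 = 3,053.67; u = 286.26/3,053.67 = 9.37%.
Change = 9.37% − 8.55% = +0.82 pp.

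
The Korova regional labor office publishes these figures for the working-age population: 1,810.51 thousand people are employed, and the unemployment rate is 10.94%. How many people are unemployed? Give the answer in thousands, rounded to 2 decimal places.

Let U be the number unemployed. The labor force is E + U, and U/(E+U) = 0.1094.
So U = 0.1094 × 1,810.51 / (1 − 0.1094) = 198.0698 / 0.8906 ≈ 222.40 thousand.

About 222.40 thousand are unemployed.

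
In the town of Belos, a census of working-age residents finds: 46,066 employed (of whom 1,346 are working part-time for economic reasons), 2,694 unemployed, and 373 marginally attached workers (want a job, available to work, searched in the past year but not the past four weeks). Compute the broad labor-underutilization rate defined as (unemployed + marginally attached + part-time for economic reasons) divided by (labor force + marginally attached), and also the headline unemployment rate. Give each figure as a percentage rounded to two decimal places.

Labor force = 46,066 + 2,694 = 48,760.
Numerator = 2,694 + 373 + 1,346 = 4,413.
Denominator = 48,760 + 373 = 49,133.
Broad rate = 4,413 / 49,133 = 8.98%.
Headline unemployment rate = 2,694 / 48,760 = 5.53%.

Broad underutilization rate ≈ 8.98%; headline unemployment rate ≈ 5.53%.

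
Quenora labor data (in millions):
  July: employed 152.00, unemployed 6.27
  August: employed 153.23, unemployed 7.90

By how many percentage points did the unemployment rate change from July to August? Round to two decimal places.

July: labor force = 152.00 + 6.27 = 158.27; u = 6.27/158.27 = 3.96%.
August: labor force = 153.23 + 7.90 = 161.13; u = 7.90/161.13 = 4.90%.
Change = 4.90% − 3.96% = +0.94 pp.

The unemployment rate changed by +0.94 percentage points.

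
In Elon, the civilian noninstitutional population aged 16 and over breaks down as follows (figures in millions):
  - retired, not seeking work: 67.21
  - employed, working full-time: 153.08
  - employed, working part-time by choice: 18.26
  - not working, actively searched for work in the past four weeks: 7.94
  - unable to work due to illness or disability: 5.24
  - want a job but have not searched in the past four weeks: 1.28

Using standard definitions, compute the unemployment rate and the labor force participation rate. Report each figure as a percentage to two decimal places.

Unemployment rate ≈ 4.43%; labor force participation rate ≈ 70.86%.

Employed = 153.08 + 18.26 = 171.34 million.
Unemployed = 7.94 million.
Labor force = 171.34 + 7.94 = 179.28 million.
Not in labor force = 67.21 + 5.24 + 1.28 = 73.73 million (those not working and not actively searching are outside the labor force — including those who want a job but have given up searching).
Civilian working-age population = 179.28 + 73.73 = 253.01 million.
Unemployment rate = 7.94 / 179.28 = 4.43%.
Labor force participation rate = 179.28 / 253.01 = 70.86%.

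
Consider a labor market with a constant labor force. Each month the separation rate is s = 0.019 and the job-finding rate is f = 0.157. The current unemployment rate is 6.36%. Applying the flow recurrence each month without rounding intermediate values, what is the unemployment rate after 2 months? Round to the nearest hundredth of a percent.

Unemployment rate after two months ≈ 7.78%.

With a fixed labor force, u_{t+1} = u_t + s·(1−u_t) − f·u_t = u_t·(1−s−f) + s.
Here 1−s−f = 0.824 and s = 0.019.
u_1 = 0.063600 × 0.824 + 0.019 = 0.071406.
u_2 = 0.071406 × 0.824 + 0.019 = 0.077839.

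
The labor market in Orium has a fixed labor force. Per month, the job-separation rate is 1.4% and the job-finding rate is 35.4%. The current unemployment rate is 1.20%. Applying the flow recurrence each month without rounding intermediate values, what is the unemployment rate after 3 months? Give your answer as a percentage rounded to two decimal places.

Unemployment rate after three months ≈ 3.15%.

With a fixed labor force, u_{t+1} = u_t + s·(1−u_t) − f·u_t = u_t·(1−s−f) + s.
Here 1−s−f = 0.632 and s = 0.014.
u_1 = 0.012000 × 0.632 + 0.014 = 0.021584.
u_2 = 0.021584 × 0.632 + 0.014 = 0.027641.
u_3 = 0.027641 × 0.632 + 0.014 = 0.031469.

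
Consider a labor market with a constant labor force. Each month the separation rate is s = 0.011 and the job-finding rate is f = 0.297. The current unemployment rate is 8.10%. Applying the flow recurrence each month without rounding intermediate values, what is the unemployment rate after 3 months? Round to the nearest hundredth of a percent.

Unemployment rate after three months ≈ 5.07%.

With a fixed labor force, u_{t+1} = u_t + s·(1−u_t) − f·u_t = u_t·(1−s−f) + s.
Here 1−s−f = 0.692 and s = 0.011.
u_1 = 0.081000 × 0.692 + 0.011 = 0.067052.
u_2 = 0.067052 × 0.692 + 0.011 = 0.057400.
u_3 = 0.057400 × 0.692 + 0.011 = 0.050721.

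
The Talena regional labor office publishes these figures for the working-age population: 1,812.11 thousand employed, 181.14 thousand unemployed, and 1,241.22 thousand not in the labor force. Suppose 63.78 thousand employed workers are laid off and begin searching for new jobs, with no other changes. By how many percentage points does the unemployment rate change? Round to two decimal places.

Initially, labor force = 1,812.11 + 181.14 = 1,993.25 thousand, so u = 181.14/1,993.25 = 9.09%.
After the change, employed falls and unemployed rises by 63.78; labor force unchanged → E = 1,748.33, U = 244.92, labor force = 1,993.25 thousand.
New unemployment rate = 244.92 / 1,993.25 = 12.29%.
Change = 12.29% − 9.09% = +3.20 percentage points.

The unemployment rate changes by +3.20 percentage points.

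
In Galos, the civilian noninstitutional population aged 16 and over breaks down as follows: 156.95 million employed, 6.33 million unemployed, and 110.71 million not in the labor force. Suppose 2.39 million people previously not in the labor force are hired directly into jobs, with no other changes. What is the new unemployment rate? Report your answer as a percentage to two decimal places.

Initially, labor force = 156.95 + 6.33 = 163.28 million, so u = 6.33/163.28 = 3.88%.
After the change, employed and labor force both rise by 2.39; unemployed unchanged → E = 159.34, U = 6.33, labor force = 165.67 million.
New unemployment rate = 6.33 / 165.67 = 3.82%.

New unemployment rate ≈ 3.82%.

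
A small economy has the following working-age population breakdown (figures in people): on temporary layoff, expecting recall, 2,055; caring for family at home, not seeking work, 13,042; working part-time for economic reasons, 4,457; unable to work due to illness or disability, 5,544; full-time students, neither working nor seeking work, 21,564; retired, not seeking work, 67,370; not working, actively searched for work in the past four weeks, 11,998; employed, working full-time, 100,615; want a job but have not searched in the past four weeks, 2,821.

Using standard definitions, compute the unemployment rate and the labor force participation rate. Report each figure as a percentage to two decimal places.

Unemployment rate ≈ 11.80%; labor force participation rate ≈ 51.91%.

Employed = 4,457 + 100,615 = 105,072 (anyone who worked, including part-time for economic reasons, counts as employed).
Unemployed = 2,055 + 11,998 = 14,053 (jobless and actively searching, or on temporary layoff).
Labor force = 105,072 + 14,053 = 119,125.
Not in labor force = 13,042 + 5,544 + 21,564 + 67,370 + 2,821 = 110,341 (those not working and not actively searching are outside the labor force — including those who want a job but have given up searching).
Civilian working-age population = 119,125 + 110,341 = 229,466.
Unemployment rate = 14,053 / 119,125 = 11.80%.
Labor force participation rate = 119,125 / 229,466 = 51.91%.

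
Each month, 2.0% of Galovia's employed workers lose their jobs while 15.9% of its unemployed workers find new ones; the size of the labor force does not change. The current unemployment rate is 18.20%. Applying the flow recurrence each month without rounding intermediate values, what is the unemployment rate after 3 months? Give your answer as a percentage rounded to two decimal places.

Unemployment rate after three months ≈ 15.06%.

With a fixed labor force, u_{t+1} = u_t + s·(1−u_t) − f·u_t = u_t·(1−s−f) + s.
Here 1−s−f = 0.821 and s = 0.020.
u_1 = 0.182000 × 0.821 + 0.020 = 0.169422.
u_2 = 0.169422 × 0.821 + 0.020 = 0.159095.
u_3 = 0.159095 × 0.821 + 0.020 = 0.150617.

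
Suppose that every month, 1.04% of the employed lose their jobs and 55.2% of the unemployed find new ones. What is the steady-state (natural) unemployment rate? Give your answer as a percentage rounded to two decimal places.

Steady-state unemployment rate ≈ 1.85%.

At steady state the flows balance: s·E = f·U, so U/(E+U) = s/(s+f).
u* = 1.04 / (1.04 + 55.2) = 1.04 / 56.24 = 1.85%.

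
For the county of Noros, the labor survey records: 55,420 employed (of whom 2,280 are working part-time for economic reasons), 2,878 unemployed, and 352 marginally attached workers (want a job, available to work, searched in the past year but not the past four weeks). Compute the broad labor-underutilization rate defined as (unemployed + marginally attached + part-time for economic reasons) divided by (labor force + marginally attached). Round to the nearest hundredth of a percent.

Broad underutilization rate ≈ 9.39%.

Labor force = 55,420 + 2,878 = 58,298.
Numerator = 2,878 + 352 + 2,280 = 5,510.
Denominator = 58,298 + 352 = 58,650.
Broad rate = 5,510 / 58,650 = 9.39%.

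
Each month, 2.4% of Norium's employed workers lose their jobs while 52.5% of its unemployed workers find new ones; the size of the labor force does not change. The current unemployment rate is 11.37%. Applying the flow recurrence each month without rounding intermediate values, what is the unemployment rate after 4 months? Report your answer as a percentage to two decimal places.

Unemployment rate after four months ≈ 4.66%.

With a fixed labor force, u_{t+1} = u_t + s·(1−u_t) − f·u_t = u_t·(1−s−f) + s.
Here 1−s−f = 0.451 and s = 0.024.
u_1 = 0.113700 × 0.451 + 0.024 = 0.075279.
u_2 = 0.075279 × 0.451 + 0.024 = 0.057951.
u_3 = 0.057951 × 0.451 + 0.024 = 0.050136.
u_4 = 0.050136 × 0.451 + 0.024 = 0.046611.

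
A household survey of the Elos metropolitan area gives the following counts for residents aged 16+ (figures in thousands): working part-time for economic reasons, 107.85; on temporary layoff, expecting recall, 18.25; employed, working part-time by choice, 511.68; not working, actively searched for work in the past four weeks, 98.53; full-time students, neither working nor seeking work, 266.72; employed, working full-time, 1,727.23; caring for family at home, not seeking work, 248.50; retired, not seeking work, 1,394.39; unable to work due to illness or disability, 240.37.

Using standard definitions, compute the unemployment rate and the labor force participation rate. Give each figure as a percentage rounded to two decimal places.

Unemployment rate ≈ 4.74%; labor force participation rate ≈ 53.40%.

Employed = 107.85 + 511.68 + 1,727.23 = 2,346.76 thousand (anyone who worked, including part-time for economic reasons, counts as employed).
Unemployed = 18.25 + 98.53 = 116.78 thousand (jobless and actively searching, or on temporary layoff).
Labor force = 2,346.76 + 116.78 = 2,463.54 thousand.
Not in labor force = 266.72 + 248.50 + 1,394.39 + 240.37 = 2,149.98 thousand (those not working and not actively searching are outside the labor force).
Civilian working-age population = 2,463.54 + 2,149.98 = 4,613.52 thousand.
Unemployment rate = 116.78 / 2,463.54 = 4.74%.
Labor force participation rate = 2,463.54 / 4,613.52 = 53.40%.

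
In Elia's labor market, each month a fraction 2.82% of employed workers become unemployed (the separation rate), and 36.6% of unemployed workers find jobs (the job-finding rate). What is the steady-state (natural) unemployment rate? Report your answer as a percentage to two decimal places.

Steady-state unemployment rate ≈ 7.15%.

At steady state the flows balance: s·E = f·U, so U/(E+U) = s/(s+f).
u* = 2.82 / (2.82 + 36.6) = 2.82 / 39.42 = 7.15%.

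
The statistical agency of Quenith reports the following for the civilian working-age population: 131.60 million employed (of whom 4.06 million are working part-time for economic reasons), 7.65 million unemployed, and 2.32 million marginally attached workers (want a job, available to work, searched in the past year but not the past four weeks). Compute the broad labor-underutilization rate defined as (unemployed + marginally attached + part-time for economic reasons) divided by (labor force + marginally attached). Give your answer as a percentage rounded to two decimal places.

Labor force = 131.60 + 7.65 = 139.25 million.
Numerator = 7.65 + 2.32 + 4.06 = 14.03 million.
Denominator = 139.25 + 2.32 = 141.57 million.
Broad rate = 14.03 / 141.57 = 9.91%.

Broad underutilization rate ≈ 9.91%.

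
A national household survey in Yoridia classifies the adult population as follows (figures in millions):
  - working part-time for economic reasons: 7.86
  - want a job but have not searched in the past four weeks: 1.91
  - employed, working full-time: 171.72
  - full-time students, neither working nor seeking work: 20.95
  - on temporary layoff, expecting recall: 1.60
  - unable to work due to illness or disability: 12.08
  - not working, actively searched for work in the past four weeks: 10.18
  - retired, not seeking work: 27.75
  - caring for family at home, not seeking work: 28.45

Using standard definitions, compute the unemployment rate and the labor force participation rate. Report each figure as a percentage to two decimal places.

Unemployment rate ≈ 6.16%; labor force participation rate ≈ 67.74%.

Employed = 7.86 + 171.72 = 179.58 million (anyone who worked, including part-time for economic reasons, counts as employed).
Unemployed = 1.60 + 10.18 = 11.78 million (jobless and actively searching, or on temporary layoff).
Labor force = 179.58 + 11.78 = 191.36 million.
Not in labor force = 1.91 + 20.95 + 12.08 + 27.75 + 28.45 = 91.14 million (those not working and not actively searching are outside the labor force — including those who want a job but have given up searching).
Civilian working-age population = 191.36 + 91.14 = 282.50 million.
Unemployment rate = 11.78 / 191.36 = 6.16%.
Labor force participation rate = 191.36 / 282.50 = 67.74%.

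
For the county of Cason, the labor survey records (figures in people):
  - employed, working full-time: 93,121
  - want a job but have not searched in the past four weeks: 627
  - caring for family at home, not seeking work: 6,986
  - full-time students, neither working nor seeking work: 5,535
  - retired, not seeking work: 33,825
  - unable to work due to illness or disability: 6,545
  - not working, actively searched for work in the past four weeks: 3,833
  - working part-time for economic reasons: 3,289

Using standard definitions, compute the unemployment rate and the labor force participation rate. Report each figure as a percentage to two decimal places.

Employed = 93,121 + 3,289 = 96,410 (anyone who worked, including part-time for economic reasons, counts as employed).
Unemployed = 3,833.
Labor force = 96,410 + 3,833 = 100,243.
Not in labor force = 627 + 6,986 + 5,535 + 33,825 + 6,545 = 53,518 (those not working and not actively searching are outside the labor force — including those who want a job but have given up searching).
Civilian working-age population = 100,243 + 53,518 = 153,761.
Unemployment rate = 3,833 / 100,243 = 3.82%.
Labor force participation rate = 100,243 / 153,761 = 65.19%.

Unemployment rate ≈ 3.82%; labor force participation rate ≈ 65.19%.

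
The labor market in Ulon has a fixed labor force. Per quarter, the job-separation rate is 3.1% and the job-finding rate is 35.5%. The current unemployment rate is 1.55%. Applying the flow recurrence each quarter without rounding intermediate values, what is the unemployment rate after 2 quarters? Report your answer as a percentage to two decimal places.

With a fixed labor force, u_{t+1} = u_t + s·(1−u_t) − f·u_t = u_t·(1−s−f) + s.
Here 1−s−f = 0.614 and s = 0.031.
u_1 = 0.015500 × 0.614 + 0.031 = 0.040517.
u_2 = 0.040517 × 0.614 + 0.031 = 0.055877.

Unemployment rate after two quarters ≈ 5.59%.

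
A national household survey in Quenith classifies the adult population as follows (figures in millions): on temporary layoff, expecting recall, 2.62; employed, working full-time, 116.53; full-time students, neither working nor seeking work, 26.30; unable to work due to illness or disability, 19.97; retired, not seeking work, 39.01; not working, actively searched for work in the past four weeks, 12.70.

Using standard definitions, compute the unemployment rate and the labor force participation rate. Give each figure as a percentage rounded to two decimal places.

Unemployment rate ≈ 11.62%; labor force participation rate ≈ 60.72%.

Employed = 116.53 million.
Unemployed = 2.62 + 12.70 = 15.32 million (jobless and actively searching, or on temporary layoff).
Labor force = 116.53 + 15.32 = 131.85 million.
Not in labor force = 26.30 + 19.97 + 39.01 = 85.28 million (those not working and not actively searching are outside the labor force).
Civilian working-age population = 131.85 + 85.28 = 217.13 million.
Unemployment rate = 15.32 / 131.85 = 11.62%.
Labor force participation rate = 131.85 / 217.13 = 60.72%.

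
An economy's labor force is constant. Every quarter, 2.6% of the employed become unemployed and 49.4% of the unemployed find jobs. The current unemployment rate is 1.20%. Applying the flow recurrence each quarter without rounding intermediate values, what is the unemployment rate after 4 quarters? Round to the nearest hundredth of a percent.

With a fixed labor force, u_{t+1} = u_t + s·(1−u_t) − f·u_t = u_t·(1−s−f) + s.
Here 1−s−f = 0.480 and s = 0.026.
u_1 = 0.012000 × 0.480 + 0.026 = 0.031760.
u_2 = 0.031760 × 0.480 + 0.026 = 0.041245.
u_3 = 0.041245 × 0.480 + 0.026 = 0.045798.
u_4 = 0.045798 × 0.480 + 0.026 = 0.047983.

Unemployment rate after four quarters ≈ 4.80%.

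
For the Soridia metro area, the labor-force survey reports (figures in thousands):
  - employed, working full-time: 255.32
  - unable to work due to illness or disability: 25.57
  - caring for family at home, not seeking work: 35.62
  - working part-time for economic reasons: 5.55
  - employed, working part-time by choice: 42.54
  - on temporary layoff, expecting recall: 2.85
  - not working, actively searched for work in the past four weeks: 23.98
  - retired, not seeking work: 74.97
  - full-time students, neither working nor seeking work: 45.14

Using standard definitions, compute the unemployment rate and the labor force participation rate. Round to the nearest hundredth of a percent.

Unemployment rate ≈ 8.12%; labor force participation rate ≈ 64.56%.

Employed = 255.32 + 5.55 + 42.54 = 303.41 thousand (anyone who worked, including part-time for economic reasons, counts as employed).
Unemployed = 2.85 + 23.98 = 26.83 thousand (jobless and actively searching, or on temporary layoff).
Labor force = 303.41 + 26.83 = 330.24 thousand.
Not in labor force = 25.57 + 35.62 + 74.97 + 45.14 = 181.30 thousand (those not working and not actively searching are outside the labor force).
Civilian working-age population = 330.24 + 181.30 = 511.54 thousand.
Unemployment rate = 26.83 / 330.24 = 8.12%.
Labor force participation rate = 330.24 / 511.54 = 64.56%.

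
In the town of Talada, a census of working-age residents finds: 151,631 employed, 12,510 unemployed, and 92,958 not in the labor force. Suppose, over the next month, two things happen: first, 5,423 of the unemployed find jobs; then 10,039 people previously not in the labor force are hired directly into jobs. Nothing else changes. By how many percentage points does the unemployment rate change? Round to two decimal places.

Initially, labor force = 151,631 + 12,510 = 164,141, so u = 12,510/164,141 = 7.62%.
After the first change, unemployed falls and employed rises by 5,423; labor force unchanged → E = 157,054, U = 7,087, labor force = 164,141.
After the second change, employed and labor force both rise by 10,039; unemployed unchanged → E = 167,093, U = 7,087, labor force = 174,180.
New unemployment rate = 7,087 / 174,180 = 4.07%.
Change = 4.07% − 7.62% = −3.55 percentage points.

The unemployment rate changes by −3.55 percentage points.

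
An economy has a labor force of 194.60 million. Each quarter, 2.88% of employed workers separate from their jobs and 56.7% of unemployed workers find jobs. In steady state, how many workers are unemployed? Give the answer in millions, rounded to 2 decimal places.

About 9.41 million are unemployed in steady state.

Steady-state unemployment rate u* = s/(s+f) = 2.88/(2.88+56.7) = 0.048338.
Unemployed = u* × labor force = 0.048338 × 194.60 ≈ 9.41 million.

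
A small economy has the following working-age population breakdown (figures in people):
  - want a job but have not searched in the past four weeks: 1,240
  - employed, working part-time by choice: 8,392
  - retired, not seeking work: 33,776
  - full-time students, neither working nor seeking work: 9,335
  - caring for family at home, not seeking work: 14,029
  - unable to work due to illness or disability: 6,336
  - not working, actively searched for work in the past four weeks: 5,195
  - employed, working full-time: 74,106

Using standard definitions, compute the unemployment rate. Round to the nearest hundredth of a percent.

Employed = 8,392 + 74,106 = 82,498.
Unemployed = 5,195.
Labor force = 82,498 + 5,195 = 87,693.
Unemployment rate = 5,195 / 87,693 = 5.92%.

Unemployment rate ≈ 5.92%.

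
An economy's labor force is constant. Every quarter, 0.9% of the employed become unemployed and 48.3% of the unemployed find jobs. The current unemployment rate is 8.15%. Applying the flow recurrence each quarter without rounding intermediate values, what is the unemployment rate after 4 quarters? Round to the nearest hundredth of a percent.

With a fixed labor force, u_{t+1} = u_t + s·(1−u_t) − f·u_t = u_t·(1−s−f) + s.
Here 1−s−f = 0.508 and s = 0.009.
u_1 = 0.081500 × 0.508 + 0.009 = 0.050402.
u_2 = 0.050402 × 0.508 + 0.009 = 0.034604.
u_3 = 0.034604 × 0.508 + 0.009 = 0.026579.
u_4 = 0.026579 × 0.508 + 0.009 = 0.022502.

Unemployment rate after four quarters ≈ 2.25%.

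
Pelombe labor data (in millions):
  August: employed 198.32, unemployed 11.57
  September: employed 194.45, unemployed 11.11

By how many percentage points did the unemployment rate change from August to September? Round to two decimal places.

August: labor force = 198.32 + 11.57 = 209.89; u = 11.57/209.89 = 5.51%.
September: labor force = 194.45 + 11.11 = 205.56; u = 11.11/205.56 = 5.40%.
Change = 5.40% − 5.51% = −0.11 pp.

The unemployment rate changed by −0.11 percentage points.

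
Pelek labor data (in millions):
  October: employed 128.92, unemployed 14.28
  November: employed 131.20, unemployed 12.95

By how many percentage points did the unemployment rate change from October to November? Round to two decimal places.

October: labor force = 128.92 + 14.28 = 143.20; u = 14.28/143.20 = 9.97%.
November: labor force = 131.20 + 12.95 = 144.15; u = 12.95/144.15 = 8.98%.
Change = 8.98% − 9.97% = −0.99 pp.

The unemployment rate changed by −0.99 percentage points.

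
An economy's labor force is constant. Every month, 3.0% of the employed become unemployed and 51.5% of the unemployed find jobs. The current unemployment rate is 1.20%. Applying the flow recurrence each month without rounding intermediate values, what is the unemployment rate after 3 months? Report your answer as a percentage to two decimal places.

Unemployment rate after three months ≈ 5.10%.

With a fixed labor force, u_{t+1} = u_t + s·(1−u_t) − f·u_t = u_t·(1−s−f) + s.
Here 1−s−f = 0.455 and s = 0.030.
u_1 = 0.012000 × 0.455 + 0.030 = 0.035460.
u_2 = 0.035460 × 0.455 + 0.030 = 0.046134.
u_3 = 0.046134 × 0.455 + 0.030 = 0.050991.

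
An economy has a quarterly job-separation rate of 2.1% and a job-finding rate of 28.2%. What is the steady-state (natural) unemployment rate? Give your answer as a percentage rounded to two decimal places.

Steady-state unemployment rate ≈ 6.93%.

At steady state the flows balance: s·E = f·U, so U/(E+U) = s/(s+f).
u* = 2.1 / (2.1 + 28.2) = 2.1 / 30.30 = 6.93%.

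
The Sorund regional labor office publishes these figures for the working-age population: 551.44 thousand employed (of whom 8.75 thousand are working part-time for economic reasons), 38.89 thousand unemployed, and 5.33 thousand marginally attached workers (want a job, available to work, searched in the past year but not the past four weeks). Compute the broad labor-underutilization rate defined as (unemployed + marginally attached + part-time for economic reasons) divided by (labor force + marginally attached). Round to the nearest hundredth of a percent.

Labor force = 551.44 + 38.89 = 590.33 thousand.
Numerator = 38.89 + 5.33 + 8.75 = 52.97 thousand.
Denominator = 590.33 + 5.33 = 595.66 thousand.
Broad rate = 52.97 / 595.66 = 8.89%.

Broad underutilization rate ≈ 8.89%.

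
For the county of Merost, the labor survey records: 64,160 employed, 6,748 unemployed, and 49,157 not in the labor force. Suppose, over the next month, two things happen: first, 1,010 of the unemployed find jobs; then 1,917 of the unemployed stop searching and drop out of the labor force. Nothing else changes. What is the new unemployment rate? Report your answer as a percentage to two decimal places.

New unemployment rate ≈ 5.54%.

Initially, labor force = 64,160 + 6,748 = 70,908, so u = 6,748/70,908 = 9.52%.
After the first change, unemployed falls and employed rises by 1,010; labor force unchanged → E = 65,170, U = 5,738, labor force = 70,908.
After the second change, unemployed and labor force both fall by 1,917 → E = 65,170, U = 3,821, labor force = 68,991.
New unemployment rate = 3,821 / 68,991 = 5.54%.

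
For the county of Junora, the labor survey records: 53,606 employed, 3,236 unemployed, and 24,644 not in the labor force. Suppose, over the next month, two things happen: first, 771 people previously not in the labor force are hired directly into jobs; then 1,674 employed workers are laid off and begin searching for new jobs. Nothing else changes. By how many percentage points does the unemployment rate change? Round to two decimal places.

Initially, labor force = 53,606 + 3,236 = 56,842, so u = 3,236/56,842 = 5.69%.
After the first change, employed and labor force both rise by 771; unemployed unchanged → E = 54,377, U = 3,236, labor force = 57,613.
After the second change, employed falls and unemployed rises by 1,674; labor force unchanged → E = 52,703, U = 4,910, labor force = 57,613.
New unemployment rate = 4,910 / 57,613 = 8.52%.
Change = 8.52% − 5.69% = +2.83 percentage points.

The unemployment rate changes by +2.83 percentage points.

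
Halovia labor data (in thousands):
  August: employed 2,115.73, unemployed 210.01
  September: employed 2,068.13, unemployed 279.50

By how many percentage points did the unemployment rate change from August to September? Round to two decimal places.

August: labor force = 2,115.73 + 210.01 = 2,325.74; u = 210.01/2,325.74 = 9.03%.
September: labor force = 2,068.13 + 279.50 = 2,347.63; u = 279.50/2,347.63 = 11.91%.
Change = 11.91% − 9.03% = +2.88 pp.

The unemployment rate changed by +2.88 percentage points.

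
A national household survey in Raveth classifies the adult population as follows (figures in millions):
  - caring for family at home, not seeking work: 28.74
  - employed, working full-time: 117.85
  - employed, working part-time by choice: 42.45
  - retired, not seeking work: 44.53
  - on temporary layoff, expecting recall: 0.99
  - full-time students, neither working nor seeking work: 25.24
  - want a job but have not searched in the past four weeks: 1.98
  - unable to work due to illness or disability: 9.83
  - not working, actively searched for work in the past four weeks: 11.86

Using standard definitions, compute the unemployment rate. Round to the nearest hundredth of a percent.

Unemployment rate ≈ 7.42%.

Employed = 117.85 + 42.45 = 160.30 million.
Unemployed = 0.99 + 11.86 = 12.85 million (jobless and actively searching, or on temporary layoff).
Labor force = 160.30 + 12.85 = 173.15 million.
Unemployment rate = 12.85 / 173.15 = 7.42%.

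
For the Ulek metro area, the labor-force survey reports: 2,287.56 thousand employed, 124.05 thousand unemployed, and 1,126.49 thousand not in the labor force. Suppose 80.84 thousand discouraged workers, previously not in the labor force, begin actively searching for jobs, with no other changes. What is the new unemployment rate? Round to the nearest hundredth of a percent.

New unemployment rate ≈ 8.22%.

Initially, labor force = 2,287.56 + 124.05 = 2,411.61 thousand, so u = 124.05/2,411.61 = 5.14%.
After the change, unemployed and labor force both rise by 80.84 → E = 2,287.56, U = 204.89, labor force = 2,492.45 thousand.
New unemployment rate = 204.89 / 2,492.45 = 8.22%.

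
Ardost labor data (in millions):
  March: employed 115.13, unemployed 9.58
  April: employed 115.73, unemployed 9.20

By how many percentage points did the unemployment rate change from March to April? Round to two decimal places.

The unemployment rate changed by −0.32 percentage points.

March: labor force = 115.13 + 9.58 = 124.71; u = 9.58/124.71 = 7.68%.
April: labor force = 115.73 + 9.20 = 124.93; u = 9.20/124.93 = 7.36%.
Change = 7.36% − 7.68% = −0.32 pp.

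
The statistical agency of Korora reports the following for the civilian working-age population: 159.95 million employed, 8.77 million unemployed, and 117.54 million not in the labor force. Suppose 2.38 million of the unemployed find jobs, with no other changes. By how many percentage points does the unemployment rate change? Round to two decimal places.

Initially, labor force = 159.95 + 8.77 = 168.72 million, so u = 8.77/168.72 = 5.20%.
After the change, unemployed falls and employed rises by 2.38; labor force unchanged → E = 162.33, U = 6.39, labor force = 168.72 million.
New unemployment rate = 6.39 / 168.72 = 3.79%.
Change = 3.79% − 5.20% = −1.41 percentage points.

The unemployment rate changes by −1.41 percentage points.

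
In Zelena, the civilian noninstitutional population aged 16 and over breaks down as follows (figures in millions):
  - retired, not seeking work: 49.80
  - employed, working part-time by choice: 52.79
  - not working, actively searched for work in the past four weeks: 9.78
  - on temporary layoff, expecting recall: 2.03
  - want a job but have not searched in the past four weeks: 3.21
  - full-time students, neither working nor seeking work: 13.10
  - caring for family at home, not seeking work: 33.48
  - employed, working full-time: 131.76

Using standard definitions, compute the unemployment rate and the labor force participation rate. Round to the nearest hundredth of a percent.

Employed = 52.79 + 131.76 = 184.55 million.
Unemployed = 9.78 + 2.03 = 11.81 million (jobless and actively searching, or on temporary layoff).
Labor force = 184.55 + 11.81 = 196.36 million.
Not in labor force = 49.80 + 3.21 + 13.10 + 33.48 = 99.59 million (those not working and not actively searching are outside the labor force — including those who want a job but have given up searching).
Civilian working-age population = 196.36 + 99.59 = 295.95 million.
Unemployment rate = 11.81 / 196.36 = 6.01%.
Labor force participation rate = 196.36 / 295.95 = 66.35%.

Unemployment rate ≈ 6.01%; labor force participation rate ≈ 66.35%.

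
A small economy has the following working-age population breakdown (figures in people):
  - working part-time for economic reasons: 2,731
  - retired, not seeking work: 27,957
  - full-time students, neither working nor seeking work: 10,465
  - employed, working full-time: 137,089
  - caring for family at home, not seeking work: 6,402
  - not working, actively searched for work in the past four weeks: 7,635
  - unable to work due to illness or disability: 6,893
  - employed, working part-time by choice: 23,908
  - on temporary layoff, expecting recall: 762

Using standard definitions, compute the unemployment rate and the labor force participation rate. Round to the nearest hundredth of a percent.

Employed = 2,731 + 137,089 + 23,908 = 163,728 (anyone who worked, including part-time for economic reasons, counts as employed).
Unemployed = 7,635 + 762 = 8,397 (jobless and actively searching, or on temporary layoff).
Labor force = 163,728 + 8,397 = 172,125.
Not in labor force = 27,957 + 10,465 + 6,402 + 6,893 = 51,717 (those not working and not actively searching are outside the labor force).
Civilian working-age population = 172,125 + 51,717 = 223,842.
Unemployment rate = 8,397 / 172,125 = 4.88%.
Labor force participation rate = 172,125 / 223,842 = 76.90%.

Unemployment rate ≈ 4.88%; labor force participation rate ≈ 76.90%.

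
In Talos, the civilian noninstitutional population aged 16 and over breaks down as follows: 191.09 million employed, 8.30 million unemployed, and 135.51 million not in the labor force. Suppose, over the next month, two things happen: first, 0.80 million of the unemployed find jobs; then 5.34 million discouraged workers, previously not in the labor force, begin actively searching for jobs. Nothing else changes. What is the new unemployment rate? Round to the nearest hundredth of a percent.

Initially, labor force = 191.09 + 8.30 = 199.39 million, so u = 8.30/199.39 = 4.16%.
After the first change, unemployed falls and employed rises by 0.80; labor force unchanged → E = 191.89, U = 7.50, labor force = 199.39 million.
After the second change, unemployed and labor force both rise by 5.34 → E = 191.89, U = 12.84, labor force = 204.73 million.
New unemployment rate = 12.84 / 204.73 = 6.27%.

New unemployment rate ≈ 6.27%.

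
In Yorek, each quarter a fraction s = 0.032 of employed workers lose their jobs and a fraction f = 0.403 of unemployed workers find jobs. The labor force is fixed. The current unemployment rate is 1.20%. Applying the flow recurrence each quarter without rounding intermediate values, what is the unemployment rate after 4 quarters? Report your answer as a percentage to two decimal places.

Unemployment rate after four quarters ≈ 6.73%.

With a fixed labor force, u_{t+1} = u_t + s·(1−u_t) − f·u_t = u_t·(1−s−f) + s.
Here 1−s−f = 0.565 and s = 0.032.
u_1 = 0.012000 × 0.565 + 0.032 = 0.038780.
u_2 = 0.038780 × 0.565 + 0.032 = 0.053911.
u_3 = 0.053911 × 0.565 + 0.032 = 0.062460.
u_4 = 0.062460 × 0.565 + 0.032 = 0.067290.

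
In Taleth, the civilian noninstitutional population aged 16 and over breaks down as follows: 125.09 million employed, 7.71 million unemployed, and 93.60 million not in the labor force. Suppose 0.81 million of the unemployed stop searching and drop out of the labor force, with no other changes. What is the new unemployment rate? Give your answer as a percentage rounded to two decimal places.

New unemployment rate ≈ 5.23%.

Initially, labor force = 125.09 + 7.71 = 132.80 million, so u = 7.71/132.80 = 5.81%.
After the change, unemployed and labor force both fall by 0.81 → E = 125.09, U = 6.90, labor force = 131.99 million.
New unemployment rate = 6.90 / 131.99 = 5.23%.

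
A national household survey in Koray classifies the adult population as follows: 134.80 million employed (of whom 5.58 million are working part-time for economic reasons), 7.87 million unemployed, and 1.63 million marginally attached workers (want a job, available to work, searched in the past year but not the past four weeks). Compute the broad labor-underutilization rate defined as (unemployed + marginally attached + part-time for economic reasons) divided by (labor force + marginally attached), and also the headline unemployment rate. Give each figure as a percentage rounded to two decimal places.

Labor force = 134.80 + 7.87 = 142.67 million.
Numerator = 7.87 + 1.63 + 5.58 = 15.08 million.
Denominator = 142.67 + 1.63 = 144.30 million.
Broad rate = 15.08 / 144.30 = 10.45%.
Headline unemployment rate = 7.87 / 142.67 = 5.52%.

Broad underutilization rate ≈ 10.45%; headline unemployment rate ≈ 5.52%.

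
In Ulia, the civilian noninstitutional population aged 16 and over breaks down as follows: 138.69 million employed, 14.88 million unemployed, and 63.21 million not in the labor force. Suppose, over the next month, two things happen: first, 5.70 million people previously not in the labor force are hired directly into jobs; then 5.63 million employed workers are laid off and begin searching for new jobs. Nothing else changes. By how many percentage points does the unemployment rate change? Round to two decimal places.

The unemployment rate changes by +3.19 percentage points.

Initially, labor force = 138.69 + 14.88 = 153.57 million, so u = 14.88/153.57 = 9.69%.
After the first change, employed and labor force both rise by 5.70; unemployed unchanged → E = 144.39, U = 14.88, labor force = 159.27 million.
After the second change, employed falls and unemployed rises by 5.63; labor force unchanged → E = 138.76, U = 20.51, labor force = 159.27 million.
New unemployment rate = 20.51 / 159.27 = 12.88%.
Change = 12.88% − 9.69% = +3.19 percentage points.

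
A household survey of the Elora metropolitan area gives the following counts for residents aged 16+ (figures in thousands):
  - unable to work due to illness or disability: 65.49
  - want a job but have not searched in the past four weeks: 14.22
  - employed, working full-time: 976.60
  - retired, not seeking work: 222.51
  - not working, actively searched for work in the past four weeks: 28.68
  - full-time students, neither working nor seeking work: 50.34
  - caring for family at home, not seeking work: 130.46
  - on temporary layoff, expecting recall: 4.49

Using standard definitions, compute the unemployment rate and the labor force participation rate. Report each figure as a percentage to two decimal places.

Employed = 976.60 thousand.
Unemployed = 28.68 + 4.49 = 33.17 thousand (jobless and actively searching, or on temporary layoff).
Labor force = 976.60 + 33.17 = 1,009.77 thousand.
Not in labor force = 65.49 + 14.22 + 222.51 + 50.34 + 130.46 = 483.02 thousand (those not working and not actively searching are outside the labor force — including those who want a job but have given up searching).
Civilian working-age population = 1,009.77 + 483.02 = 1,492.79 thousand.
Unemployment rate = 33.17 / 1,009.77 = 3.28%.
Labor force participation rate = 1,009.77 / 1,492.79 = 67.64%.

Unemployment rate ≈ 3.28%; labor force participation rate ≈ 67.64%.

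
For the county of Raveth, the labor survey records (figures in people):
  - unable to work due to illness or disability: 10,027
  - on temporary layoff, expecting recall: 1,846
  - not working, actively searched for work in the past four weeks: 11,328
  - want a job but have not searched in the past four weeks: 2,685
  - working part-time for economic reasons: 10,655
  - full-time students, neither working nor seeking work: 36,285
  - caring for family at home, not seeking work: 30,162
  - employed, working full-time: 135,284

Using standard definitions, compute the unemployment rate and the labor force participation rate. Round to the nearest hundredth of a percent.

Unemployment rate ≈ 8.28%; labor force participation rate ≈ 66.78%.

Employed = 10,655 + 135,284 = 145,939 (anyone who worked, including part-time for economic reasons, counts as employed).
Unemployed = 1,846 + 11,328 = 13,174 (jobless and actively searching, or on temporary layoff).
Labor force = 145,939 + 13,174 = 159,113.
Not in labor force = 10,027 + 2,685 + 36,285 + 30,162 = 79,159 (those not working and not actively searching are outside the labor force — including those who want a job but have given up searching).
Civilian working-age population = 159,113 + 79,159 = 238,272.
Unemployment rate = 13,174 / 159,113 = 8.28%.
Labor force participation rate = 159,113 / 238,272 = 66.78%.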